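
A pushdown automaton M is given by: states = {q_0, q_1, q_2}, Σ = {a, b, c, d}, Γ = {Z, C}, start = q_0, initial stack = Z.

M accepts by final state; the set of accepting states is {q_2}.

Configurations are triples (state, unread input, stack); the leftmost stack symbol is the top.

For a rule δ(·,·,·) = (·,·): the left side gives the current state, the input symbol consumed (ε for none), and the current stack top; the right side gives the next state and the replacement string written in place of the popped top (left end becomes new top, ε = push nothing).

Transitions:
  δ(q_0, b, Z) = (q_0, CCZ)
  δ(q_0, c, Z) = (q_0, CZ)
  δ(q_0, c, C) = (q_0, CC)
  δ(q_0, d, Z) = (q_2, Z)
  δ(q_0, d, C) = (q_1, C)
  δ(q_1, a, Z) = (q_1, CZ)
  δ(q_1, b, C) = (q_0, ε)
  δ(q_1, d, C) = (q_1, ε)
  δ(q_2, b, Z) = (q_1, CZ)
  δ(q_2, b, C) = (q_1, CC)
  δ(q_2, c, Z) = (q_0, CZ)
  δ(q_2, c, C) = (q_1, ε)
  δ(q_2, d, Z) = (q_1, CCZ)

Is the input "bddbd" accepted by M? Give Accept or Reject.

One accepting computation: (q_0, bddbd, Z) ⊢ (q_0, ddbd, CCZ) ⊢ (q_1, dbd, CCZ) ⊢ (q_1, bd, CZ) ⊢ (q_0, d, Z) ⊢ (q_2, ε, Z)
All input consumed and state q_2 ∈ F.

Accept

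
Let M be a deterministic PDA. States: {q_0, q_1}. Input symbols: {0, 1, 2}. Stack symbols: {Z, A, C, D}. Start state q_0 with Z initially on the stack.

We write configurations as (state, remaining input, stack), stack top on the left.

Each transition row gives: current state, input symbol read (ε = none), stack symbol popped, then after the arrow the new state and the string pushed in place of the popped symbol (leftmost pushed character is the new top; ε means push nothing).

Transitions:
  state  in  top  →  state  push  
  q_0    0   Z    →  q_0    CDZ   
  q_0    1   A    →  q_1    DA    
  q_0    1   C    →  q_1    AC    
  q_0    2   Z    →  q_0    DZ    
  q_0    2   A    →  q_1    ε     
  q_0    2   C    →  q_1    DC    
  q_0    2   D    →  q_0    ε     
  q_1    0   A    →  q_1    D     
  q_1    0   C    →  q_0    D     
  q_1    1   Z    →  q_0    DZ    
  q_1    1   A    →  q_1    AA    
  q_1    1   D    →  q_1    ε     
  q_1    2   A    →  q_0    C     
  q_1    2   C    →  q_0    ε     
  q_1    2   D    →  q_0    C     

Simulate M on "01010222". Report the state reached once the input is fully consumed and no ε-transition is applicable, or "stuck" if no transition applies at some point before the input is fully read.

q_0

(q_0, 01010222, Z) ⊢ (q_0, 1010222, CDZ) ⊢ (q_1, 010222, ACDZ) ⊢ (q_1, 10222, DCDZ) ⊢ (q_1, 0222, CDZ) ⊢ (q_0, 222, DDZ) ⊢ (q_0, 22, DZ) ⊢ (q_0, 2, Z) ⊢ (q_0, ε, DZ)
All input consumed; M is in state q_0.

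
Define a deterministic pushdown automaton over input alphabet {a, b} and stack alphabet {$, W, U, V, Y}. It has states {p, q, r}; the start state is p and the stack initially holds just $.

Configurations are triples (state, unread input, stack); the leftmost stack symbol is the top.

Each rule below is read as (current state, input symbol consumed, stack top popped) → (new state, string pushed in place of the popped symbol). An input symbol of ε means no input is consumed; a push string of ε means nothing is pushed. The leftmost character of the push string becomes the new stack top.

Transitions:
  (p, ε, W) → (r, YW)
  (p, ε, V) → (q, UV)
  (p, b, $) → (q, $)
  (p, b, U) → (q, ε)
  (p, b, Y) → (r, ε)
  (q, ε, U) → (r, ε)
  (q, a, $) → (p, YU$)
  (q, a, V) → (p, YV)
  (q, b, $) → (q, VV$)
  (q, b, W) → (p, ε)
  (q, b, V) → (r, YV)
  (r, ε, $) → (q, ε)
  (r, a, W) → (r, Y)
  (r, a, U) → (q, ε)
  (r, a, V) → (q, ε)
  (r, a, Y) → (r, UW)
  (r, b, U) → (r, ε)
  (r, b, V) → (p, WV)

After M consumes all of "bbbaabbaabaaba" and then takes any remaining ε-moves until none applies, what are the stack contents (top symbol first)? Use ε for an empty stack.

(p, bbbaabbaabaaba, $)
  read b, top $: go to q, push $ → (q, bbaabbaabaaba, $)
  read b, top $: go to q, push VV$ → (q, baabbaabaaba, VV$)
  read b, top V: go to r, push YV → (r, aabbaabaaba, YVV$)
  read a, top Y: go to r, push UW → (r, abbaabaaba, UWVV$)
  read a, top U: go to q, push ε → (q, bbaabaaba, WVV$)
  read b, top W: go to p, push ε → (p, baabaaba, VV$)
  ε-move, top V: go to q, push UV → (q, baabaaba, UVV$)
  ε-move, top U: go to r, push ε → (r, baabaaba, VV$)
  read b, top V: go to p, push WV → (p, aabaaba, WVV$)
  ε-move, top W: go to r, push YW → (r, aabaaba, YWVV$)
  read a, top Y: go to r, push UW → (r, abaaba, UWWVV$)
  read a, top U: go to q, push ε → (q, baaba, WWVV$)
  read b, top W: go to p, push ε → (p, aaba, WVV$)
  ε-move, top W: go to r, push YW → (r, aaba, YWVV$)
  read a, top Y: go to r, push UW → (r, aba, UWWVV$)
  read a, top U: go to q, push ε → (q, ba, WWVV$)
  read b, top W: go to p, push ε → (p, a, WVV$)
  ε-move, top W: go to r, push YW → (r, a, YWVV$)
  read a, top Y: go to r, push UW → (r, ε, UWWVV$)
All input consumed in state r with stack UWWVV$.

UWWVV$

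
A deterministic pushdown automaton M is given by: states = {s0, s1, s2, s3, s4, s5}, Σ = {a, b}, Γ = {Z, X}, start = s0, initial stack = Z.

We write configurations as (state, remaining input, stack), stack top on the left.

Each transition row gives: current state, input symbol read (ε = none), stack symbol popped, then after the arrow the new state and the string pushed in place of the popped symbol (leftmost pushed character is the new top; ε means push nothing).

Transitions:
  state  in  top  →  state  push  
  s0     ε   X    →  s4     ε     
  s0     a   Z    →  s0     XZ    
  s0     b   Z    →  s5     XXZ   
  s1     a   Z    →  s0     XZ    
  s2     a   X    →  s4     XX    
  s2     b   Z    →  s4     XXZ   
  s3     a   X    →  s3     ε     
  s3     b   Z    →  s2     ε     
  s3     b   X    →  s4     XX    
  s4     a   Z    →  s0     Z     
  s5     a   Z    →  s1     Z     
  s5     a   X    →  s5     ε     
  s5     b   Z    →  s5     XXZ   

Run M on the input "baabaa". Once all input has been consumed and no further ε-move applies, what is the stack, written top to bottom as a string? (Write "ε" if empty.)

Z

(s0, baabaa, Z) ⊢ (s5, aabaa, XXZ) ⊢ (s5, abaa, XZ) ⊢ (s5, baa, Z) ⊢ (s5, aa, XXZ) ⊢ (s5, a, XZ) ⊢ (s5, ε, Z)
All input consumed in state s5 with stack Z.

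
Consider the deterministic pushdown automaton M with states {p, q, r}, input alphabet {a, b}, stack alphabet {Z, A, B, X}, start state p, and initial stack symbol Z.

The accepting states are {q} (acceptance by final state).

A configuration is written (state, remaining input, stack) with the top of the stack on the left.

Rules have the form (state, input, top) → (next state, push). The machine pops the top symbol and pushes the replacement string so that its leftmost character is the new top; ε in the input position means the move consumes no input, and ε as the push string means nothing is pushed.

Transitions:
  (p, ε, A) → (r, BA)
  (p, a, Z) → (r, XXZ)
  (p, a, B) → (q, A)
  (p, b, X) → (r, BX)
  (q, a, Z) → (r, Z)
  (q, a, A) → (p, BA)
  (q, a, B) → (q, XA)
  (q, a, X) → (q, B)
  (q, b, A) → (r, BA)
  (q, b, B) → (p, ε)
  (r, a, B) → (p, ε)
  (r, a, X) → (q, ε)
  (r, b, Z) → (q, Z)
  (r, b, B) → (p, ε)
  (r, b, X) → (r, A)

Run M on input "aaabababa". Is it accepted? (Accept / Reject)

Reject

(p, aaabababa, Z)
  read a, top Z: go to r, push XXZ → (r, aabababa, XXZ)
  read a, top X: go to q, push ε → (q, abababa, XZ)
  read a, top X: go to q, push B → (q, bababa, BZ)
  read b, top B: go to p, push ε → (p, ababa, Z)
  read a, top Z: go to r, push XXZ → (r, baba, XXZ)
  read b, top X: go to r, push A → (r, aba, AXZ)
No transition applies at (r, aba, AXZ); input not fully consumed.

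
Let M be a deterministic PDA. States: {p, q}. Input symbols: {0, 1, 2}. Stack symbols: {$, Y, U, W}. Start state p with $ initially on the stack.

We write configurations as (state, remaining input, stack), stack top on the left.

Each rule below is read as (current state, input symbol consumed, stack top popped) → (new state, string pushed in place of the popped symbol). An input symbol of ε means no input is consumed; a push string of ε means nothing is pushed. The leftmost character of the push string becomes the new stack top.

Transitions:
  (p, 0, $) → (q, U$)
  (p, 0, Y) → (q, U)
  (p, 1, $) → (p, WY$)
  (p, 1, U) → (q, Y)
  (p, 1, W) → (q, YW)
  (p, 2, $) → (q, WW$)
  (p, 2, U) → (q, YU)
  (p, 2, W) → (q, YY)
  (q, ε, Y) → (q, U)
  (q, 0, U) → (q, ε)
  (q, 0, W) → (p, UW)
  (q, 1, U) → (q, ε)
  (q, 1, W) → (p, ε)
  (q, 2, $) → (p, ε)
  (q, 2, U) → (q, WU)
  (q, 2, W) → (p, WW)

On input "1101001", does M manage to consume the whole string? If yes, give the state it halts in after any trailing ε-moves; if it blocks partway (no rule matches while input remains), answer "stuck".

stuck

(p, 1101001, $)
  read 1, top $: go to p, push WY$ → (p, 101001, WY$)
  read 1, top W: go to q, push YW → (q, 01001, YWY$)
  ε-move, top Y: go to q, push U → (q, 01001, UWY$)
  read 0, top U: go to q, push ε → (q, 1001, WY$)
  read 1, top W: go to p, push ε → (p, 001, Y$)
  read 0, top Y: go to q, push U → (q, 01, U$)
  read 0, top U: go to q, push ε → (q, 1, $)
No transition for (q, 1, top $); M blocks with input 1 remaining.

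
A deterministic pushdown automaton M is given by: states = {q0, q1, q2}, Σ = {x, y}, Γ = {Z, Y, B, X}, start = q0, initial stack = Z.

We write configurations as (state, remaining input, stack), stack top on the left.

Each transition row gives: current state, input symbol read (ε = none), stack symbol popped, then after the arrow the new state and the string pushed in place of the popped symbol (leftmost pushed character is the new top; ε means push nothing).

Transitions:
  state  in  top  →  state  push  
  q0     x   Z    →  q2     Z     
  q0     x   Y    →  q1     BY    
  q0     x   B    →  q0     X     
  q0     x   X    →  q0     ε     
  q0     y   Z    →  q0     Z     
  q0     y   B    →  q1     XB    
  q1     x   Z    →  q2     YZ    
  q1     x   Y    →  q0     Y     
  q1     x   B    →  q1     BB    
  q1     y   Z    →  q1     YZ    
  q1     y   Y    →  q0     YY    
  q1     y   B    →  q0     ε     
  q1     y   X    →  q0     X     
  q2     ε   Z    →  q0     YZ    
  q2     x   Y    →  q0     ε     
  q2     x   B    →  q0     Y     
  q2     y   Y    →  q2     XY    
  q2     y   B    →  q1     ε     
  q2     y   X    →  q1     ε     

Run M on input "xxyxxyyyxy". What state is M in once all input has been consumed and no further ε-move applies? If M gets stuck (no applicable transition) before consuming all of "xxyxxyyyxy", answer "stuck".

(q0, xxyxxyyyxy, Z)
  read x, top Z: go to q2, push Z → (q2, xyxxyyyxy, Z)
  ε-move, top Z: go to q0, push YZ → (q0, xyxxyyyxy, YZ)
  read x, top Y: go to q1, push BY → (q1, yxxyyyxy, BYZ)
  read y, top B: go to q0, push ε → (q0, xxyyyxy, YZ)
  read x, top Y: go to q1, push BY → (q1, xyyyxy, BYZ)
  read x, top B: go to q1, push BB → (q1, yyyxy, BBYZ)
  read y, top B: go to q0, push ε → (q0, yyxy, BYZ)
  read y, top B: go to q1, push XB → (q1, yxy, XBYZ)
  read y, top X: go to q0, push X → (q0, xy, XBYZ)
  read x, top X: go to q0, push ε → (q0, y, BYZ)
  read y, top B: go to q1, push XB → (q1, ε, XBYZ)
All input consumed; M is in state q1.

q1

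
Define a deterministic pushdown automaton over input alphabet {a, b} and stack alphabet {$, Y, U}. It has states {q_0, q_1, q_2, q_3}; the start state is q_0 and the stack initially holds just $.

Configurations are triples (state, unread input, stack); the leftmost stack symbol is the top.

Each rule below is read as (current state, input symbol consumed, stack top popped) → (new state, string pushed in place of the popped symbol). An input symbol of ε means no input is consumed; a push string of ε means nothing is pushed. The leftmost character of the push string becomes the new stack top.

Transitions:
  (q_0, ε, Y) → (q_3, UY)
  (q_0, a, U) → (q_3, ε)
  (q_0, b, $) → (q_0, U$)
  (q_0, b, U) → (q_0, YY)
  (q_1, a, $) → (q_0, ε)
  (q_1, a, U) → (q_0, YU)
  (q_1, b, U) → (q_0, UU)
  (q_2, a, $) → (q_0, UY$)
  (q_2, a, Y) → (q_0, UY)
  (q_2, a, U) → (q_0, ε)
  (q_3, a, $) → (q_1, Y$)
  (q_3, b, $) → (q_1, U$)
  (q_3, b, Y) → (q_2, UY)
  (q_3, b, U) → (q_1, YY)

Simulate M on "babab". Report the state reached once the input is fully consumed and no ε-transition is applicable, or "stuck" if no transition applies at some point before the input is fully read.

(q_0, babab, $)
  read b, top $: go to q_0, push U$ → (q_0, abab, U$)
  read a, top U: go to q_3, push ε → (q_3, bab, $)
  read b, top $: go to q_1, push U$ → (q_1, ab, U$)
  read a, top U: go to q_0, push YU → (q_0, b, YU$)
  ε-move, top Y: go to q_3, push UY → (q_3, b, UYU$)
  read b, top U: go to q_1, push YY → (q_1, ε, YYYU$)
All input consumed; M is in state q_1.

q_1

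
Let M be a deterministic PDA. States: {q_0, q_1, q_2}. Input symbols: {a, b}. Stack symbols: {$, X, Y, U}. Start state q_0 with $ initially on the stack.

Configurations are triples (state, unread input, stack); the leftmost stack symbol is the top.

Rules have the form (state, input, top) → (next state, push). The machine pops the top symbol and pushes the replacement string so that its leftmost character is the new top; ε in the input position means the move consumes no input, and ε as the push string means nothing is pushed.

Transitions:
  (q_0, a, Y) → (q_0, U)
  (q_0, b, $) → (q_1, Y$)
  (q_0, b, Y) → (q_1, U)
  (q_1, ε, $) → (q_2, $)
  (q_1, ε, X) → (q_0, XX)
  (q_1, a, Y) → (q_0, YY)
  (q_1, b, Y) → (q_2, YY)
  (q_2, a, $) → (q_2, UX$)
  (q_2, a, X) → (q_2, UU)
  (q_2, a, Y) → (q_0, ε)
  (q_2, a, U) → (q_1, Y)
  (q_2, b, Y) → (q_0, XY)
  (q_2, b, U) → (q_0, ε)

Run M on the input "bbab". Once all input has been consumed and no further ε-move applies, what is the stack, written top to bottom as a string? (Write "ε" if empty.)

U$

(q_0, bbab, $) ⊢ (q_1, bab, Y$) ⊢ (q_2, ab, YY$) ⊢ (q_0, b, Y$) ⊢ (q_1, ε, U$)
All input consumed in state q_1 with stack U$.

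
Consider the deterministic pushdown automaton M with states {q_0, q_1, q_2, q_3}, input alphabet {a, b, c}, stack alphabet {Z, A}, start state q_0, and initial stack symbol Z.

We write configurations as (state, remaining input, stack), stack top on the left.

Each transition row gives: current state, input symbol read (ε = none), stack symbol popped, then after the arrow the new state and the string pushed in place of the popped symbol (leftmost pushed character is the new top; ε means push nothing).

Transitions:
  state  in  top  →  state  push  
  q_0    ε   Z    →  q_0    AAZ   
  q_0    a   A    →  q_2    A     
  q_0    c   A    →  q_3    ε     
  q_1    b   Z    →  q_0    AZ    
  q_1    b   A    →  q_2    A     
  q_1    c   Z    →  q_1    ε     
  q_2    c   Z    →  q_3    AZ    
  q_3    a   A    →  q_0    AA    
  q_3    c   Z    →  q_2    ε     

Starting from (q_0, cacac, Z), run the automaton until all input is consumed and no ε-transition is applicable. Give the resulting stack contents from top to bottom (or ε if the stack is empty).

(q_0, cacac, Z)
  ε-move, top Z: go to q_0, push AAZ → (q_0, cacac, AAZ)
  read c, top A: go to q_3, push ε → (q_3, acac, AZ)
  read a, top A: go to q_0, push AA → (q_0, cac, AAZ)
  read c, top A: go to q_3, push ε → (q_3, ac, AZ)
  read a, top A: go to q_0, push AA → (q_0, c, AAZ)
  read c, top A: go to q_3, push ε → (q_3, ε, AZ)
All input consumed in state q_3 with stack AZ.

AZ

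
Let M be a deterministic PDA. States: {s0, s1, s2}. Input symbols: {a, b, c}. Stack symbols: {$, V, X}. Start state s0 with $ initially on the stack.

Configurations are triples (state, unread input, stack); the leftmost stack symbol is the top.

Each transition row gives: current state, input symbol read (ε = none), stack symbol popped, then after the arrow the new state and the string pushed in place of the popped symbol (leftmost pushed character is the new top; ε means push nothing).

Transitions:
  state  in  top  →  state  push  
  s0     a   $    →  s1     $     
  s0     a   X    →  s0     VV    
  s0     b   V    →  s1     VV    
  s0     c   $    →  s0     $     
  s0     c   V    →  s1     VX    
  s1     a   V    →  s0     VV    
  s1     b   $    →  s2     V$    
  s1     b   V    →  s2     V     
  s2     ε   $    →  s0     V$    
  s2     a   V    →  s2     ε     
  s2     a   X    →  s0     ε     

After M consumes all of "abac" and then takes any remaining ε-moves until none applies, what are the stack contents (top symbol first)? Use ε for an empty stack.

(s0, abac, $)
  read a, top $: go to s1, push $ → (s1, bac, $)
  read b, top $: go to s2, push V$ → (s2, ac, V$)
  read a, top V: go to s2, push ε → (s2, c, $)
  ε-move, top $: go to s0, push V$ → (s0, c, V$)
  read c, top V: go to s1, push VX → (s1, ε, VX$)
All input consumed in state s1 with stack VX$.

VX$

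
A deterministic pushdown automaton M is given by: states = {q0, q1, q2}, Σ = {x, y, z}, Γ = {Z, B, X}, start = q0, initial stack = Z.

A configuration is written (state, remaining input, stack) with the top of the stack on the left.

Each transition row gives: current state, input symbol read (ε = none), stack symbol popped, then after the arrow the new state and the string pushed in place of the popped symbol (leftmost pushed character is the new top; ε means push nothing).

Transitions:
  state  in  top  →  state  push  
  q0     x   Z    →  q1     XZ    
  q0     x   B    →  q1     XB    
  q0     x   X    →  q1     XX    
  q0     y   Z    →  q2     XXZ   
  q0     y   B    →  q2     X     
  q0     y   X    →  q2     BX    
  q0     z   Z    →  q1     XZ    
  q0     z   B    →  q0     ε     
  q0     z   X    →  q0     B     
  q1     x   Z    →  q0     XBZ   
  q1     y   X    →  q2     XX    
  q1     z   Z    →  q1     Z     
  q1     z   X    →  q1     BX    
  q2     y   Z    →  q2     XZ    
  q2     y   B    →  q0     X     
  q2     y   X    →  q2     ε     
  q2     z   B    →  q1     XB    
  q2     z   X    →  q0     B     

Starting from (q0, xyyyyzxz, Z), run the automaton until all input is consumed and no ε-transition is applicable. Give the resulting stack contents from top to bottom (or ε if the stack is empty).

BXBZ

(q0, xyyyyzxz, Z) ⊢ (q1, yyyyzxz, XZ) ⊢ (q2, yyyzxz, XXZ) ⊢ (q2, yyzxz, XZ) ⊢ (q2, yzxz, Z) ⊢ (q2, zxz, XZ) ⊢ (q0, xz, BZ) ⊢ (q1, z, XBZ) ⊢ (q1, ε, BXBZ)
All input consumed in state q1 with stack BXBZ.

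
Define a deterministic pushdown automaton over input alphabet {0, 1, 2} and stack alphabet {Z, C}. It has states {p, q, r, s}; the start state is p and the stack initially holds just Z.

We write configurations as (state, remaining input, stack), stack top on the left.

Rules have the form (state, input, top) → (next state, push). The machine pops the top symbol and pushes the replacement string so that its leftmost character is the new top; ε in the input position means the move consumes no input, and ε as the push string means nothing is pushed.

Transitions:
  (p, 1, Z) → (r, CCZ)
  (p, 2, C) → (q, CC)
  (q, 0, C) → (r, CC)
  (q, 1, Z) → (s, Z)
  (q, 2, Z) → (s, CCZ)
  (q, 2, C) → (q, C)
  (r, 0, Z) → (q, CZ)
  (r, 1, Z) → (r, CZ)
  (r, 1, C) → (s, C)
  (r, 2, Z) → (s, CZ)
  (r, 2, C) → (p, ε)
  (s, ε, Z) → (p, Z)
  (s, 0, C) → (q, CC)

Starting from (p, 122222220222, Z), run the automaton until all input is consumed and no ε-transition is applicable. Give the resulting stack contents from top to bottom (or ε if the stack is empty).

CCCZ

(p, 122222220222, Z)
  read 1, top Z: go to r, push CCZ → (r, 22222220222, CCZ)
  read 2, top C: go to p, push ε → (p, 2222220222, CZ)
  read 2, top C: go to q, push CC → (q, 222220222, CCZ)
  read 2, top C: go to q, push C → (q, 22220222, CCZ)
  read 2, top C: go to q, push C → (q, 2220222, CCZ)
  read 2, top C: go to q, push C → (q, 220222, CCZ)
  read 2, top C: go to q, push C → (q, 20222, CCZ)
  read 2, top C: go to q, push C → (q, 0222, CCZ)
  read 0, top C: go to r, push CC → (r, 222, CCCZ)
  read 2, top C: go to p, push ε → (p, 22, CCZ)
  read 2, top C: go to q, push CC → (q, 2, CCCZ)
  read 2, top C: go to q, push C → (q, ε, CCCZ)
All input consumed in state q with stack CCCZ.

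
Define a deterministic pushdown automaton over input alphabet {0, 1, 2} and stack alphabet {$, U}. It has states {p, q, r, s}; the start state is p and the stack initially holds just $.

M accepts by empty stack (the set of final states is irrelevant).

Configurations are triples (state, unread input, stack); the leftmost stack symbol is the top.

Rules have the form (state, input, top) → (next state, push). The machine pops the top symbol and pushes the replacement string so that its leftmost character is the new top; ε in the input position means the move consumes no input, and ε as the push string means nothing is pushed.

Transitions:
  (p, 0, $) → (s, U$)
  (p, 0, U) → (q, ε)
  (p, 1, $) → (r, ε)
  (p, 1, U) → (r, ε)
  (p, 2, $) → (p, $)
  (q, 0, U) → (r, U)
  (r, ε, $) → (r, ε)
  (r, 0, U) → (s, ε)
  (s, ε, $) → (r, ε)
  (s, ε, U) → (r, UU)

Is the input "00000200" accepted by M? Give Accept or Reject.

Reject

(p, 00000200, $)
  read 0, top $: go to s, push U$ → (s, 0000200, U$)
  ε-move, top U: go to r, push UU → (r, 0000200, UU$)
  read 0, top U: go to s, push ε → (s, 000200, U$)
  ε-move, top U: go to r, push UU → (r, 000200, UU$)
  read 0, top U: go to s, push ε → (s, 00200, U$)
  ε-move, top U: go to r, push UU → (r, 00200, UU$)
  read 0, top U: go to s, push ε → (s, 0200, U$)
  ε-move, top U: go to r, push UU → (r, 0200, UU$)
  read 0, top U: go to s, push ε → (s, 200, U$)
  ε-move, top U: go to r, push UU → (r, 200, UU$)
No transition applies at (r, 200, UU$); input not fully consumed.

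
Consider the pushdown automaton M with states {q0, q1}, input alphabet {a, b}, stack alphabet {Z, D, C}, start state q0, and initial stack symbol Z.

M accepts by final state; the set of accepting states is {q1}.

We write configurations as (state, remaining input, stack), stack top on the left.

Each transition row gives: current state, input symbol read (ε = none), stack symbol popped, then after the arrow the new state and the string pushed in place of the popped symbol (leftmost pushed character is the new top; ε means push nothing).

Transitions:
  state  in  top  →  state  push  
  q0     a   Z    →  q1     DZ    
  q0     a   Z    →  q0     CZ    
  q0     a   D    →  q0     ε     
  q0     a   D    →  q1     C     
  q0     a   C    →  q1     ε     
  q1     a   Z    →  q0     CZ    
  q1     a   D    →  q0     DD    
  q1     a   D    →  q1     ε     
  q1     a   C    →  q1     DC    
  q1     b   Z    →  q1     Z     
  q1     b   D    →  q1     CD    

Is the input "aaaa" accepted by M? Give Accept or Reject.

Accept

One accepting computation: (q0, aaaa, Z) ⊢ (q1, aaa, DZ) ⊢ (q0, aa, DDZ) ⊢ (q0, a, DZ) ⊢ (q1, ε, CZ)
All input consumed and state q1 ∈ F.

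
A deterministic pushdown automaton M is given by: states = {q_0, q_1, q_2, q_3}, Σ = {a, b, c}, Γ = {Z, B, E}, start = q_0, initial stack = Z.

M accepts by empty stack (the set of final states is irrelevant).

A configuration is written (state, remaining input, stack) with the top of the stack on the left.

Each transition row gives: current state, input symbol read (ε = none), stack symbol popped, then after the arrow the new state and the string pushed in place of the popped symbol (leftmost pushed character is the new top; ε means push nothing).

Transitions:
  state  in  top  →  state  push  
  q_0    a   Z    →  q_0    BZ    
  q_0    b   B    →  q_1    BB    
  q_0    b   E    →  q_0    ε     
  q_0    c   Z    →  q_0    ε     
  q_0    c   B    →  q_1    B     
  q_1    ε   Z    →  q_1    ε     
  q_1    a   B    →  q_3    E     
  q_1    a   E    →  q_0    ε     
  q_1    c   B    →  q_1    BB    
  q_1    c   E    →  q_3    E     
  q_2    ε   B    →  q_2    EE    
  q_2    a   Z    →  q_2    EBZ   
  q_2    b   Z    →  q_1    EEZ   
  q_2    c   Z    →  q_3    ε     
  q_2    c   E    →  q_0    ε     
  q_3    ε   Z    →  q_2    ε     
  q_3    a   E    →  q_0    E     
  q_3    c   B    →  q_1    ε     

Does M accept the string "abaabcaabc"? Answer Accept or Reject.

(q_0, abaabcaabc, Z)
  read a, top Z: go to q_0, push BZ → (q_0, baabcaabc, BZ)
  read b, top B: go to q_1, push BB → (q_1, aabcaabc, BBZ)
  read a, top B: go to q_3, push E → (q_3, abcaabc, EBZ)
  read a, top E: go to q_0, push E → (q_0, bcaabc, EBZ)
  read b, top E: go to q_0, push ε → (q_0, caabc, BZ)
  read c, top B: go to q_1, push B → (q_1, aabc, BZ)
  read a, top B: go to q_3, push E → (q_3, abc, EZ)
  read a, top E: go to q_0, push E → (q_0, bc, EZ)
  read b, top E: go to q_0, push ε → (q_0, c, Z)
  read c, top Z: go to q_0, push ε → (q_0, ε, ε)
All input consumed and the stack is empty.

Accept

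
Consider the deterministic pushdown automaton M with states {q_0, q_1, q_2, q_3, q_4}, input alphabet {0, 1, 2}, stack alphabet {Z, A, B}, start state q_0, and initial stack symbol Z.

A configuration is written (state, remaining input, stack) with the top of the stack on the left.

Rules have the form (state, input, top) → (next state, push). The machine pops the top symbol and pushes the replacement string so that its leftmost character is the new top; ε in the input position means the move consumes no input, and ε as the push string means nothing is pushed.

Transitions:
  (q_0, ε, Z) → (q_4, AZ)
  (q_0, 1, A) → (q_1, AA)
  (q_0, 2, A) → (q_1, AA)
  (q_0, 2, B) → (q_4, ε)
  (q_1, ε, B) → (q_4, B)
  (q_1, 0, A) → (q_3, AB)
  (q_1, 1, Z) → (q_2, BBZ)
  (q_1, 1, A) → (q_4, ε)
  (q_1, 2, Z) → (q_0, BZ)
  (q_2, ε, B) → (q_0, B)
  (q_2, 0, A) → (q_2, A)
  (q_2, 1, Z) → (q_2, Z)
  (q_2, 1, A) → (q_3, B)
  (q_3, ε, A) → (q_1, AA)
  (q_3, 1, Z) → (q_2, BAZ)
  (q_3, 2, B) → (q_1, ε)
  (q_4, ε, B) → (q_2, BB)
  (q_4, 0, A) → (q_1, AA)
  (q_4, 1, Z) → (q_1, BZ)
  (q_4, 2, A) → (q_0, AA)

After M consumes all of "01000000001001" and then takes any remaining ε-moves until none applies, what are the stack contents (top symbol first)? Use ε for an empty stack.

ABABABABABABABABAZ

(q_0, 01000000001001, Z)
  ε-move, top Z: go to q_4, push AZ → (q_4, 01000000001001, AZ)
  read 0, top A: go to q_1, push AA → (q_1, 1000000001001, AAZ)
  read 1, top A: go to q_4, push ε → (q_4, 000000001001, AZ)
  read 0, top A: go to q_1, push AA → (q_1, 00000001001, AAZ)
  read 0, top A: go to q_3, push AB → (q_3, 0000001001, ABAZ)
  ε-move, top A: go to q_1, push AA → (q_1, 0000001001, AABAZ)
  read 0, top A: go to q_3, push AB → (q_3, 000001001, ABABAZ)
  ε-move, top A: go to q_1, push AA → (q_1, 000001001, AABABAZ)
  read 0, top A: go to q_3, push AB → (q_3, 00001001, ABABABAZ)
  ε-move, top A: go to q_1, push AA → (q_1, 00001001, AABABABAZ)
  read 0, top A: go to q_3, push AB → (q_3, 0001001, ABABABABAZ)
  ε-move, top A: go to q_1, push AA → (q_1, 0001001, AABABABABAZ)
  read 0, top A: go to q_3, push AB → (q_3, 001001, ABABABABABAZ)
  ε-move, top A: go to q_1, push AA → (q_1, 001001, AABABABABABAZ)
  read 0, top A: go to q_3, push AB → (q_3, 01001, ABABABABABABAZ)
  ε-move, top A: go to q_1, push AA → (q_1, 01001, AABABABABABABAZ)
  read 0, top A: go to q_3, push AB → (q_3, 1001, ABABABABABABABAZ)
  ε-move, top A: go to q_1, push AA → (q_1, 1001, AABABABABABABABAZ)
  read 1, top A: go to q_4, push ε → (q_4, 001, ABABABABABABABAZ)
  read 0, top A: go to q_1, push AA → (q_1, 01, AABABABABABABABAZ)
  read 0, top A: go to q_3, push AB → (q_3, 1, ABABABABABABABABAZ)
  ε-move, top A: go to q_1, push AA → (q_1, 1, AABABABABABABABABAZ)
  read 1, top A: go to q_4, push ε → (q_4, ε, ABABABABABABABABAZ)
All input consumed in state q_4 with stack ABABABABABABABABAZ.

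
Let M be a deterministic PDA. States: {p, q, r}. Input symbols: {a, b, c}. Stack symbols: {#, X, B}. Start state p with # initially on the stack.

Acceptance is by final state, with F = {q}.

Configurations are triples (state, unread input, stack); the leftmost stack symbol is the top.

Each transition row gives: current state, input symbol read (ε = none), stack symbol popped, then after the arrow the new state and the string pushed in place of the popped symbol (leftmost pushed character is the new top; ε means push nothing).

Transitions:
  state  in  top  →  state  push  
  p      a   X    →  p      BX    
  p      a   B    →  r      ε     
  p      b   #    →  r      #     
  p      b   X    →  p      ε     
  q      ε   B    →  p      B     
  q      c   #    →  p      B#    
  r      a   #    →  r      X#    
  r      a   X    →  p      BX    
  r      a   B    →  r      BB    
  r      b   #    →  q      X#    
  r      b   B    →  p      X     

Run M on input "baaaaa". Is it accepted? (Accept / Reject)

Reject

(p, baaaaa, #) ⊢ (r, aaaaa, #) ⊢ (r, aaaa, X#) ⊢ (p, aaa, BX#) ⊢ (r, aa, X#) ⊢ (p, a, BX#) ⊢ (r, ε, X#)
All input consumed; state r ∉ F and no further ε-move applies.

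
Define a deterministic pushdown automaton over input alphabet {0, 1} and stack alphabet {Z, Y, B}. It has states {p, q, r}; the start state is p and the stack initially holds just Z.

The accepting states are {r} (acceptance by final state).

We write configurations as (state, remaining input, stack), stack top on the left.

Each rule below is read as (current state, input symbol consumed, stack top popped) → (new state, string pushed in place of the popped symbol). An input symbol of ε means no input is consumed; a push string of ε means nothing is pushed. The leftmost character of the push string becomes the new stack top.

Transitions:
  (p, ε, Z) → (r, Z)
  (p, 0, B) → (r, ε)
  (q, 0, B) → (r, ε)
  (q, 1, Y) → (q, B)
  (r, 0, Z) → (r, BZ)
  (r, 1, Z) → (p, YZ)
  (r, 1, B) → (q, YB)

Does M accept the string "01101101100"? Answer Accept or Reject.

Reject

(p, 01101101100, Z)
  ε-move, top Z: go to r, push Z → (r, 01101101100, Z)
  read 0, top Z: go to r, push BZ → (r, 1101101100, BZ)
  read 1, top B: go to q, push YB → (q, 101101100, YBZ)
  read 1, top Y: go to q, push B → (q, 01101100, BBZ)
  read 0, top B: go to r, push ε → (r, 1101100, BZ)
  read 1, top B: go to q, push YB → (q, 101100, YBZ)
  read 1, top Y: go to q, push B → (q, 01100, BBZ)
  read 0, top B: go to r, push ε → (r, 1100, BZ)
  read 1, top B: go to q, push YB → (q, 100, YBZ)
  read 1, top Y: go to q, push B → (q, 00, BBZ)
  read 0, top B: go to r, push ε → (r, 0, BZ)
No transition applies at (r, 0, BZ); input not fully consumed.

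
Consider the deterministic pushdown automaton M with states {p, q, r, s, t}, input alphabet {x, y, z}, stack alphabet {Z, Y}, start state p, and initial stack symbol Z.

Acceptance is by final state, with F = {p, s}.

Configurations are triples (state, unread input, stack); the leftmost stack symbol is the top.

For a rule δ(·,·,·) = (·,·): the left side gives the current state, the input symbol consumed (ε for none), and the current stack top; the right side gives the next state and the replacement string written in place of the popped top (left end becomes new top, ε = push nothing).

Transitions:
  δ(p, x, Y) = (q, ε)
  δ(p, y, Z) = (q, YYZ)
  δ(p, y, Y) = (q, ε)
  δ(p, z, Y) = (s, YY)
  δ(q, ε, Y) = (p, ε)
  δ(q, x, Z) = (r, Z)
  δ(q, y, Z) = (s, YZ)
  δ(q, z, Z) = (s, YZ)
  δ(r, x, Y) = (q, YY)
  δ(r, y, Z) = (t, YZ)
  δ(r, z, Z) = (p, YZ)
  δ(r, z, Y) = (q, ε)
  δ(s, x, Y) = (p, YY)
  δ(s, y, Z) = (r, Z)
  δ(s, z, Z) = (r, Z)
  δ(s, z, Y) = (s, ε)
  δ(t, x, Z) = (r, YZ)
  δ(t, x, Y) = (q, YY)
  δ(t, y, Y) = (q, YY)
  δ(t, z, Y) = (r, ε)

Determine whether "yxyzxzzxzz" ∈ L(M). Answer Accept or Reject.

(p, yxyzxzzxzz, Z)
  read y, top Z: go to q, push YYZ → (q, xyzxzzxzz, YYZ)
  ε-move, top Y: go to p, push ε → (p, xyzxzzxzz, YZ)
  read x, top Y: go to q, push ε → (q, yzxzzxzz, Z)
  read y, top Z: go to s, push YZ → (s, zxzzxzz, YZ)
  read z, top Y: go to s, push ε → (s, xzzxzz, Z)
No transition applies at (s, xzzxzz, Z); input not fully consumed.

Reject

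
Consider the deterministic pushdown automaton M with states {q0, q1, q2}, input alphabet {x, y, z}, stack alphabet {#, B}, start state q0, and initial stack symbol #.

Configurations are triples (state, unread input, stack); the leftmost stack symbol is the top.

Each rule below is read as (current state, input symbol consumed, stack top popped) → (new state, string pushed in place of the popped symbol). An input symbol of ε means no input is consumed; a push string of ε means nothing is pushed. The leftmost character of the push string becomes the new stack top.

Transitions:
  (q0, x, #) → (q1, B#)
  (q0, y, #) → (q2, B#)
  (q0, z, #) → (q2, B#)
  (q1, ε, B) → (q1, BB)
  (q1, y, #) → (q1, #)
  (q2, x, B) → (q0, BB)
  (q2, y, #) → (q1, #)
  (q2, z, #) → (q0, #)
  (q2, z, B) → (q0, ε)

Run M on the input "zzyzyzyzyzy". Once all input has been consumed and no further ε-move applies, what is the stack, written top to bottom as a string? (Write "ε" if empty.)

(q0, zzyzyzyzyzy, #) ⊢ (q2, zyzyzyzyzy, B#) ⊢ (q0, yzyzyzyzy, #) ⊢ (q2, zyzyzyzy, B#) ⊢ (q0, yzyzyzy, #) ⊢ (q2, zyzyzy, B#) ⊢ (q0, yzyzy, #) ⊢ (q2, zyzy, B#) ⊢ (q0, yzy, #) ⊢ (q2, zy, B#) ⊢ (q0, y, #) ⊢ (q2, ε, B#)
All input consumed in state q2 with stack B#.

B#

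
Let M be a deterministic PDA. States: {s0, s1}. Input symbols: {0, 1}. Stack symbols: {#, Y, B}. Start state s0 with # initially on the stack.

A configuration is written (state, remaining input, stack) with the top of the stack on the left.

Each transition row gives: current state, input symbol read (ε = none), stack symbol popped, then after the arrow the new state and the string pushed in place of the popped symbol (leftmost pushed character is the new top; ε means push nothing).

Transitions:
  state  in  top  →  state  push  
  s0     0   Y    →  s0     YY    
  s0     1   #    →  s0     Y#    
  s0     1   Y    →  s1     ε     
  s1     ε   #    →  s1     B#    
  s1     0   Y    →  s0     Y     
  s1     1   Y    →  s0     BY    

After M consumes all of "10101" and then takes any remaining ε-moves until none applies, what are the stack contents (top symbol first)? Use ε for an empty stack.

B#

(s0, 10101, #)
  read 1, top #: go to s0, push Y# → (s0, 0101, Y#)
  read 0, top Y: go to s0, push YY → (s0, 101, YY#)
  read 1, top Y: go to s1, push ε → (s1, 01, Y#)
  read 0, top Y: go to s0, push Y → (s0, 1, Y#)
  read 1, top Y: go to s1, push ε → (s1, ε, #)
  ε-move, top #: go to s1, push B# → (s1, ε, B#)
All input consumed in state s1 with stack B#.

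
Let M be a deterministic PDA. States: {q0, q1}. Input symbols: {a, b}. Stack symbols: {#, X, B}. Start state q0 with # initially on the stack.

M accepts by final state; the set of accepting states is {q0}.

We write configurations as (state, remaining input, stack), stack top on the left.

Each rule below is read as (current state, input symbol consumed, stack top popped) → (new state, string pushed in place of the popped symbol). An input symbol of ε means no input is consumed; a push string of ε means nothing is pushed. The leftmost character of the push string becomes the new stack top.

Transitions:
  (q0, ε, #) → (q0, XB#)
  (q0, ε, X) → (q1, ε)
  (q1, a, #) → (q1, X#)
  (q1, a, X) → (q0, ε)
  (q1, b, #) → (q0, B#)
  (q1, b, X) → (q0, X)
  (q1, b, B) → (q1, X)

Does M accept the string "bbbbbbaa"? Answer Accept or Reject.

(q0, bbbbbbaa, #) ⊢ (q0, bbbbbbaa, XB#) ⊢ (q1, bbbbbbaa, B#) ⊢ (q1, bbbbbaa, X#) ⊢ (q0, bbbbaa, X#) ⊢ (q1, bbbbaa, #) ⊢ (q0, bbbaa, B#)
No transition applies at (q0, bbbaa, B#); input not fully consumed.

Reject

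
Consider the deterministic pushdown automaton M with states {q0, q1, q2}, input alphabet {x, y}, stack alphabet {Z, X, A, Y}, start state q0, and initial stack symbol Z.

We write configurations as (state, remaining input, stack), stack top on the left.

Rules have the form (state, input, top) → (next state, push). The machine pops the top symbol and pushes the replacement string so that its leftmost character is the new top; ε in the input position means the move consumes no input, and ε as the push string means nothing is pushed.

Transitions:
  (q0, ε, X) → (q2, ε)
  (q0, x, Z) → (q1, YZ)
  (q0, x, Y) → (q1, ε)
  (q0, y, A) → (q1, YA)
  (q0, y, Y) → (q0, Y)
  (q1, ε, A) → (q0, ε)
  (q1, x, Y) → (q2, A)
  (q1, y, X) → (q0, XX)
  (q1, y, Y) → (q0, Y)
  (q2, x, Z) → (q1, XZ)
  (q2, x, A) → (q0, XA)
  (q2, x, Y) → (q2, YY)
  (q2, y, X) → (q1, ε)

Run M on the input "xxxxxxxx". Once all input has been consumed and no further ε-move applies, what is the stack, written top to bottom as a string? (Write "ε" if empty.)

AZ

(q0, xxxxxxxx, Z)
  read x, top Z: go to q1, push YZ → (q1, xxxxxxx, YZ)
  read x, top Y: go to q2, push A → (q2, xxxxxx, AZ)
  read x, top A: go to q0, push XA → (q0, xxxxx, XAZ)
  ε-move, top X: go to q2, push ε → (q2, xxxxx, AZ)
  read x, top A: go to q0, push XA → (q0, xxxx, XAZ)
  ε-move, top X: go to q2, push ε → (q2, xxxx, AZ)
  read x, top A: go to q0, push XA → (q0, xxx, XAZ)
  ε-move, top X: go to q2, push ε → (q2, xxx, AZ)
  read x, top A: go to q0, push XA → (q0, xx, XAZ)
  ε-move, top X: go to q2, push ε → (q2, xx, AZ)
  read x, top A: go to q0, push XA → (q0, x, XAZ)
  ε-move, top X: go to q2, push ε → (q2, x, AZ)
  read x, top A: go to q0, push XA → (q0, ε, XAZ)
  ε-move, top X: go to q2, push ε → (q2, ε, AZ)
All input consumed in state q2 with stack AZ.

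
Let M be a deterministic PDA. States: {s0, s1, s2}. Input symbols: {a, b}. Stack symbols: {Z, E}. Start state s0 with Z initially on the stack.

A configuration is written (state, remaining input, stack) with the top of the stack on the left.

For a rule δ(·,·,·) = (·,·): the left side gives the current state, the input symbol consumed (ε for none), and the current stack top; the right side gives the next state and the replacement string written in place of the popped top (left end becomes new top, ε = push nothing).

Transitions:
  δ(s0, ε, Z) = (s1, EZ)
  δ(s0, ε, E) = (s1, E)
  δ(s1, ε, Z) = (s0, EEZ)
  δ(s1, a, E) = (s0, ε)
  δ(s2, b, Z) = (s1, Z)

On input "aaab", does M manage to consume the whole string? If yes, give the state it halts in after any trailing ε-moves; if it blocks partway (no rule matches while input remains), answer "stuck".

stuck

(s0, aaab, Z)
  ε-move, top Z: go to s1, push EZ → (s1, aaab, EZ)
  read a, top E: go to s0, push ε → (s0, aab, Z)
  ε-move, top Z: go to s1, push EZ → (s1, aab, EZ)
  read a, top E: go to s0, push ε → (s0, ab, Z)
  ε-move, top Z: go to s1, push EZ → (s1, ab, EZ)
  read a, top E: go to s0, push ε → (s0, b, Z)
  ε-move, top Z: go to s1, push EZ → (s1, b, EZ)
No transition for (s1, b, top E); M blocks with input b remaining.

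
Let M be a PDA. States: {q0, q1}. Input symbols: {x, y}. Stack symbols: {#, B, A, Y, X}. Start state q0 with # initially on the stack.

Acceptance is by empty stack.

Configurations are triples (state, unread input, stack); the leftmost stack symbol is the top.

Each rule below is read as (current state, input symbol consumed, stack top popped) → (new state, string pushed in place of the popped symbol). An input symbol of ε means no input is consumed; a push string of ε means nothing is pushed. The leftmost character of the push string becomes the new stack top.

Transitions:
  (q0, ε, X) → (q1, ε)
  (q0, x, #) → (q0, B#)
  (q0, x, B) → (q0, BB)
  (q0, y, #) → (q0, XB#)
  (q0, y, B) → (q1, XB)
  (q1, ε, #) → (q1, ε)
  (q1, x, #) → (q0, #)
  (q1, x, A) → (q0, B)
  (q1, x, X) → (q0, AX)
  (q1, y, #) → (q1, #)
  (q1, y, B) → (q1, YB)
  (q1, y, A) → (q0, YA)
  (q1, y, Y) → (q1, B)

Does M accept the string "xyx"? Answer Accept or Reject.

No computation consumes all input and empties the stack.

Reject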